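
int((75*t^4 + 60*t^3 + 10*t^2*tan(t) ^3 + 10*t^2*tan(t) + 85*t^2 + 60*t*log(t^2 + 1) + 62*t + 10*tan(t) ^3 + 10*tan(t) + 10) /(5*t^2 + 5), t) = 5*t^3 + 6*t^2 + 2*t + 3*log(t^2 + 1)^2 + log(t^2 + 1)/5 + tan(t)^2 + C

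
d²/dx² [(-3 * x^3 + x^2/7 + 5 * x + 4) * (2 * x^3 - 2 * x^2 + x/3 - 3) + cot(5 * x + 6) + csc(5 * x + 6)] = -180*x^4 + 880*x^3/7 + 732*x^2/7 + 296*x/7 + 50*cot(5*x + 6)^3 + 50*cot(5*x + 6)^2*csc(5*x + 6) + 50*cot(5*x + 6) + 25*csc(5*x + 6) - 284/21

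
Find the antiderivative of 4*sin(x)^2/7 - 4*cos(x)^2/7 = -2*sin(2*x)/7 + C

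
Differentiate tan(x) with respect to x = cos(x)^(-2)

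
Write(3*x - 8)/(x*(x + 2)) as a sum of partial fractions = 7/(x + 2) - 4/x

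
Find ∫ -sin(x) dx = cos(x) + C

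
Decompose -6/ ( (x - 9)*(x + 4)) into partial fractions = 6/(13*(x + 4)) - 6/(13*(x - 9))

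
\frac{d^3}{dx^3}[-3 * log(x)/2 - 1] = -3/x^3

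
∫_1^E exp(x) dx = -E + exp(E)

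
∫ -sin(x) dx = cos(x) + C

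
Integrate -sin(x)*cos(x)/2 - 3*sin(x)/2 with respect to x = (cos(x) + 6)*cos(x)/4 + C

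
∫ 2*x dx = x^2 + C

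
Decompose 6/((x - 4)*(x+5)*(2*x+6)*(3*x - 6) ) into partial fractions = -1/(126*(x + 5)) + 1/(70*(x + 3)) - 1/(70*(x - 2)) + 1/(126*(x - 4))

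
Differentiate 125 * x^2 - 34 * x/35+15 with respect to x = 250*x - 34/35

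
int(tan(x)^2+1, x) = tan(x) + C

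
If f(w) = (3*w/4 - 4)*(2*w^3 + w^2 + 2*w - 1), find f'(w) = 6*w^3 - 87*w^2/4 - 5*w - 35/4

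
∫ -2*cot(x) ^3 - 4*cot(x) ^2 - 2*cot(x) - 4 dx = (cot(x) + 2)^2 + C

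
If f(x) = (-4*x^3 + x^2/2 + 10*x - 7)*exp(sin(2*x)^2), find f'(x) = (-8*x^3*sin(4*x) + x^2*sin(4*x) - 12*x^2 + 20*x*sin(4*x) + x - 14*sin(4*x) + 10)*exp(-(1 - cos(2*x))^2)*exp(2 - 2*cos(2*x))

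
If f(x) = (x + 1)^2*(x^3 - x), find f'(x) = 5*x^4 + 8*x^3 - 4*x - 1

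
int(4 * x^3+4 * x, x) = x^4 + 2*x^2 + C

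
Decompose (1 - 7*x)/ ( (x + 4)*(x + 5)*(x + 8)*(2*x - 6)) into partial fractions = -19/(88*(x + 8)) + 3/(4*(x + 5)) - 29/(56*(x + 4)) - 5/(308*(x - 3))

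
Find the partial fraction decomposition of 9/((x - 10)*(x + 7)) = -9/(17*(x + 7)) + 9/(17*(x - 10))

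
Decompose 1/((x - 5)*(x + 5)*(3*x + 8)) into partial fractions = -9/(161*(3*x + 8)) + 1/(70*(x + 5)) + 1/(230*(x - 5))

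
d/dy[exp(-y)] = -exp(-y)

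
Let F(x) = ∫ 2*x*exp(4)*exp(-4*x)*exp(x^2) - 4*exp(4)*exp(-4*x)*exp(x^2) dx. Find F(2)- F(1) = 1 - E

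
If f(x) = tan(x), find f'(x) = cos(x)^(-2)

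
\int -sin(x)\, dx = cos(x) + C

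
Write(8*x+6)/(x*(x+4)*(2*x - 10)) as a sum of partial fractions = -13/(36*(x + 4)) + 23/(45*(x - 5)) - 3/(20*x)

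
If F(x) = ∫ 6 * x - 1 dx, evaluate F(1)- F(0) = 2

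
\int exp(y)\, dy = exp(y) + C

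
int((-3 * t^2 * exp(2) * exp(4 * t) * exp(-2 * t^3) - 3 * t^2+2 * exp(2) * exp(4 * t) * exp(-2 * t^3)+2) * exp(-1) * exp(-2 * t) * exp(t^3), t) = 2*sinh(-t^3 + 2*t + 1) + C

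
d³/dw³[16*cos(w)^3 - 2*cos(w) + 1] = -432*sin(w)^3 + 334*sin(w)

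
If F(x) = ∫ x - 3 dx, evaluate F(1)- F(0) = -5/2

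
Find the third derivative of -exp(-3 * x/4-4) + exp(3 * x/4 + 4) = (27*exp(3*x/2 + 8) + 27)*exp(-3*x/4 - 4)/64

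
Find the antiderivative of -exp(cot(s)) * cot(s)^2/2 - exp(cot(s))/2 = exp(cot(s))/2 + C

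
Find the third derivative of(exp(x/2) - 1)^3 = 27*exp(3*x/2)/8 + 3*exp(x/2)/8 - 3*exp(x)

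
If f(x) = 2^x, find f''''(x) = 2^x*log(2)^4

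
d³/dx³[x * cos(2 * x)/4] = 2*x*sin(2*x) - 3*cos(2*x)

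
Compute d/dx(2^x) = 2^x*log(2)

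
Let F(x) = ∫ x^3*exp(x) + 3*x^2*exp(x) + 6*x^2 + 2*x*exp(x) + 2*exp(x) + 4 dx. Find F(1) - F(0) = 6 + 3*E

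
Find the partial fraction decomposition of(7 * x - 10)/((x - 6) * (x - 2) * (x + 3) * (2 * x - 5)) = -60/(77*(2*x - 5)) + 31/(495*(x + 3)) + 1/(5*(x - 2)) + 8/(63*(x - 6))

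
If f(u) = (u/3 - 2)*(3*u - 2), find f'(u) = 2*u - 20/3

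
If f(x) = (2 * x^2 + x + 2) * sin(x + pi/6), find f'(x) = 2*x^2*cos(x + pi/6) + 4*x*sin(x + pi/6) + x*cos(x + pi/6) + sin(x + pi/6) + 2*cos(x + pi/6)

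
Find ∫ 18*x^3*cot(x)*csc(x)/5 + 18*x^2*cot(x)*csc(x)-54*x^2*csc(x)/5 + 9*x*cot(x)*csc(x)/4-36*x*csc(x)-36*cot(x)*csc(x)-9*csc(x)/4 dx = (-18*x^3/5 - 18*x^2 - 9*x/4 + 36)*csc(x) + C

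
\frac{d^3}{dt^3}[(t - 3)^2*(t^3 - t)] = 60*t^2 - 144*t + 48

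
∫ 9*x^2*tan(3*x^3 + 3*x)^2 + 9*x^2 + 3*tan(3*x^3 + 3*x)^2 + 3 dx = tan(3*x*(x^2 + 1)) + C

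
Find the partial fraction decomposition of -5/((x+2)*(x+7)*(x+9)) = -5/(14*(x + 9)) + 1/(2*(x + 7)) - 1/(7*(x + 2))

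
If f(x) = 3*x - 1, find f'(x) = 3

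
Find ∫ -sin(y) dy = cos(y) + C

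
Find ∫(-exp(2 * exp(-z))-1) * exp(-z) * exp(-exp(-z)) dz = 2*sinh(exp(-z)) + C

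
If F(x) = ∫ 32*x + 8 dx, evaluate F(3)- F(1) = 144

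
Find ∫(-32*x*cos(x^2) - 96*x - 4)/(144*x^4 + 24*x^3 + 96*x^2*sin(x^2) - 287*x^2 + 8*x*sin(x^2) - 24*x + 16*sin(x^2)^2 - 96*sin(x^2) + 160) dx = acot(3*x^2 + x/4 + sin(x^2) - 3) + C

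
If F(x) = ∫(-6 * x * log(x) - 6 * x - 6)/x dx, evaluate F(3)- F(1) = -24*log(3)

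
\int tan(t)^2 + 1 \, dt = tan(t) + C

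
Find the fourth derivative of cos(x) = cos(x)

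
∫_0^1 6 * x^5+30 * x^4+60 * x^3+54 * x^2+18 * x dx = 49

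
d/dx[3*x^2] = 6*x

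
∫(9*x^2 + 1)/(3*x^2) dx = 3*x - 1/(3*x) + C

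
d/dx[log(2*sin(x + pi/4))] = 1/tan(x + pi/4)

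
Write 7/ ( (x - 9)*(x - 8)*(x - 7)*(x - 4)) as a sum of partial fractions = -7/(60*(x - 4)) + 7/(6*(x - 7)) - 7/(4*(x - 8)) + 7/(10*(x - 9))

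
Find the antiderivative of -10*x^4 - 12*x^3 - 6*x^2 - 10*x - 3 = -2*x^5 - 3*x^4 - 2*x^3 - 5*x^2 - 3*x + C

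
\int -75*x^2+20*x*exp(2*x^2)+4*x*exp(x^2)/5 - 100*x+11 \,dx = -25*x^3 - 50*x^2 + 11*x + 5*exp(2*x^2) + 2*exp(x^2)/5 + C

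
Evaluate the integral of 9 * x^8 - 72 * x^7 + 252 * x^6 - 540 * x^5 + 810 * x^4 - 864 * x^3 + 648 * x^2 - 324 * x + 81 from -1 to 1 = 992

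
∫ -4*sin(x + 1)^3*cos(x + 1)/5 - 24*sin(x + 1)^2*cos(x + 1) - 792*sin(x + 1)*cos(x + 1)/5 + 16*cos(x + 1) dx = (-(sin(x + 1) + 20)^2*sin(x + 1) + 4*sin(x + 1) + 80)*sin(x + 1)/5 + C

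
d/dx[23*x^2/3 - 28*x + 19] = 46*x/3 - 28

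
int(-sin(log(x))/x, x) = cos(log(x)) + C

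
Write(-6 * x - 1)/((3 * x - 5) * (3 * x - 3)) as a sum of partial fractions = -11/(2*(3*x - 5)) + 7/(6*(x - 1))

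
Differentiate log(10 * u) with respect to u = 1/u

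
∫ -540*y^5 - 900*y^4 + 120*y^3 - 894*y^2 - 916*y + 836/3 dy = -90*y^6 - 180*y^5 + 30*y^4 - 298*y^3 - 458*y^2 + 836*y/3 + C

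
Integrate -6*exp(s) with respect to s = -6*exp(s) + C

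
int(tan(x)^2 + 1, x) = tan(x) + C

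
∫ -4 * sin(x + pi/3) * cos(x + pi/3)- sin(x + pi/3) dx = (2*cos(x + pi/3) + 1)*cos(x + pi/3) + C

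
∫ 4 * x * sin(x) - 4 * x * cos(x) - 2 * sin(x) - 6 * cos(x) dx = -2*sqrt(2)*(2*x + 1)*sin(x + pi/4) + C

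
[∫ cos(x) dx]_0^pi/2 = 1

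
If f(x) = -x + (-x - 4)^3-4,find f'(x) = -3*x^2 - 24*x - 49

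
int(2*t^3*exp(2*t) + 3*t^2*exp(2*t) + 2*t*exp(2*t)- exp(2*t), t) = (t^3 + t - 1)*exp(2*t) + C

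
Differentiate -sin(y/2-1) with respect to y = -cos(y/2 - 1)/2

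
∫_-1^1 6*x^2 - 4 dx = -4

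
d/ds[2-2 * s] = -2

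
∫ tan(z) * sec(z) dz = sec(z) + C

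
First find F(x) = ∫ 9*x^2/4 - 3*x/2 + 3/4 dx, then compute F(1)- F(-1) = 3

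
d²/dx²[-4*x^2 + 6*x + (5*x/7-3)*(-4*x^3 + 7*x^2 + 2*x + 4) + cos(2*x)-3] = -240*x^2/7 + 102*x - 4*cos(2*x) - 330/7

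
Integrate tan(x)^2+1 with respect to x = tan(x) + C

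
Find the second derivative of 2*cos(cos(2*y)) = -8*sin(2*y)^2*cos(cos(2*y)) + 8*sin(cos(2*y))*cos(2*y)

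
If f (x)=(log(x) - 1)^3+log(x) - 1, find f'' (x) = (-3*log(x)^2 + 12*log(x) - 10)/x^2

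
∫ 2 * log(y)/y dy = log(y)^2 + C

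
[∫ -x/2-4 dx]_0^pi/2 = -20 + (4 - pi/2)*(pi/8 + 5)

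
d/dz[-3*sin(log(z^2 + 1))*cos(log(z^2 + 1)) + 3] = (12*z*sin(log(z^2 + 1))^2 - 6*z)/(z^2 + 1)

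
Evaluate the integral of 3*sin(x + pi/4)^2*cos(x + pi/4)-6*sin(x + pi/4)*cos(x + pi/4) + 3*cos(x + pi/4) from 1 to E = (-1 + sin(pi/4 + E))^3 - (-1 + sin(pi/4 + 1))^3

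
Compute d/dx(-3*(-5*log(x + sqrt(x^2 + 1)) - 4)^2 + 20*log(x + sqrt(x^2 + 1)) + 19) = (-150*x*log(x + sqrt(x^2 + 1)) - 100*x - 150*sqrt(x^2 + 1)*log(x + sqrt(x^2 + 1)) - 100*sqrt(x^2 + 1))/(x^2 + x*sqrt(x^2 + 1) + 1)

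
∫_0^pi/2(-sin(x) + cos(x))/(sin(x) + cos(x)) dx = 0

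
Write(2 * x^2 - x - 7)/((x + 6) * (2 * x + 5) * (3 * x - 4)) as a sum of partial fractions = -43/(506*(3*x - 4)) - 32/(161*(2*x + 5)) + 71/(154*(x + 6))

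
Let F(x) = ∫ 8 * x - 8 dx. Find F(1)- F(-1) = -16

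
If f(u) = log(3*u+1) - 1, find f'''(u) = 54/(27*u^3 + 27*u^2 + 9*u + 1)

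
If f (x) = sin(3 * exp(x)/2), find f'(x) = 3*exp(x)*cos(3*exp(x)/2)/2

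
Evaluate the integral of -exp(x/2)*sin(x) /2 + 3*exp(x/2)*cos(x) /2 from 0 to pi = -exp(pi/2) - 1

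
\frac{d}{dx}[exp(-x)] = -exp(-x)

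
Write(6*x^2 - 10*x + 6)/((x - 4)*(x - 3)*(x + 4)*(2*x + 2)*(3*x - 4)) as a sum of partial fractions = 27/(896*(3*x - 4)) + 71/(2688*(x + 4)) - 11/(420*(x + 1)) - 3/(28*(x - 3)) + 31/(320*(x - 4))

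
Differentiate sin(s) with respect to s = cos(s)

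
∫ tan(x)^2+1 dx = tan(x) + C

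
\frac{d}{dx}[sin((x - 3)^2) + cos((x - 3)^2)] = -2*x*sin(x^2 - 6*x + 9) + 2*x*cos(x^2 - 6*x + 9) + 6*sin(x^2 - 6*x + 9) - 6*cos(x^2 - 6*x + 9)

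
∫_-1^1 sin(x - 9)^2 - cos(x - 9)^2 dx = -sin(20)/2 + sin(16)/2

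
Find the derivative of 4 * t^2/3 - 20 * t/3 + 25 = 8*t/3 - 20/3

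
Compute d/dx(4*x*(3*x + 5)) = 24*x + 20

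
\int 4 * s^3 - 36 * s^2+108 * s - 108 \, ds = s^4 - 12*s^3 + 54*s^2 - 108*s + C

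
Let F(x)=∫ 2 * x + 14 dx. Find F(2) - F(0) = 32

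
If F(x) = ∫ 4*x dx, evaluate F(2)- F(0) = 8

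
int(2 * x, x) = x^2 + C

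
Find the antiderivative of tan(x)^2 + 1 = tan(x) + C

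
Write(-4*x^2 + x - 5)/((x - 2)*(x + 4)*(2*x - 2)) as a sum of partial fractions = -73/(60*(x + 4)) + 4/(5*(x - 1)) - 19/(12*(x - 2))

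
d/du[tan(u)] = cos(u)^(-2)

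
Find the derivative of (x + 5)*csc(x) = -x*cot(x)*csc(x) - 5*cot(x)*csc(x) + csc(x)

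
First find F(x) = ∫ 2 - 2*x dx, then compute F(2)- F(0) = 0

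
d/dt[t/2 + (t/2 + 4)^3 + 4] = 3*t^2/8 + 6*t + 49/2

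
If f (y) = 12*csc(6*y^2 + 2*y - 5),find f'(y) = -48*(6*y + 1)*cos(6*y^2 + 2*y - 5)/(1 - cos(12*y^2 + 4*y - 10))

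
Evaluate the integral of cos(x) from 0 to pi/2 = 1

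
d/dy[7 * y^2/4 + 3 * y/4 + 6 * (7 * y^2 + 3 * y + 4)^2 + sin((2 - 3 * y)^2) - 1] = 1176*y^3 + 756*y^2 + 18*y*cos(9*y^2 - 12*y + 4) + 1567*y/2 - 12*cos(9*y^2 - 12*y + 4) + 579/4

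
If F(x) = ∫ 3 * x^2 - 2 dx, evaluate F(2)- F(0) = 4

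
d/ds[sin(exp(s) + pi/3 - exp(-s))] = (exp(2*s) + 1)*exp(-s)*sin(-exp(s) + pi/6 + exp(-s))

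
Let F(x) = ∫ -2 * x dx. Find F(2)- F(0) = -4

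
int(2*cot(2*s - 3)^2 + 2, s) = -cot(2*s - 3) + C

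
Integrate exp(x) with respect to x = exp(x) + C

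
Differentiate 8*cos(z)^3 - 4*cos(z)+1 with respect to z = 24*sin(z)^3 - 20*sin(z)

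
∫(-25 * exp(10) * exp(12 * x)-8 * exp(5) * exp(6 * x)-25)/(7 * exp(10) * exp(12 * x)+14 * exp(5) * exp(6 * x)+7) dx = (-(25*x + 119)*(exp(6*x + 5) + 1)/7 + exp(6*x + 5))/(exp(6*x + 5) + 1) + C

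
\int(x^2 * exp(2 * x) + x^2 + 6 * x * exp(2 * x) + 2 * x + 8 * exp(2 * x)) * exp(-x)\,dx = 2*(x + 2)^2*sinh(x) + C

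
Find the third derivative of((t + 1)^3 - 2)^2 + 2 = 120*t^3 + 360*t^2 + 360*t + 96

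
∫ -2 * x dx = -x^2 + C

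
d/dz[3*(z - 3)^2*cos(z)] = -3*z^2*sin(z) + 18*z*sin(z) + 6*z*cos(z) - 27*sin(z) - 18*cos(z)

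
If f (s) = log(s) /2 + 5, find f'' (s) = -1/(2*s^2)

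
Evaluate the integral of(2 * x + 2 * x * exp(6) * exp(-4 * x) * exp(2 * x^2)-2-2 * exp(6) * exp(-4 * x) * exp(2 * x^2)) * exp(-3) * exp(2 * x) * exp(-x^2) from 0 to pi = -exp(3) - exp(-(-1 + pi)^2 - 2) + exp(-3) + exp(2 + (-1 + pi)^2)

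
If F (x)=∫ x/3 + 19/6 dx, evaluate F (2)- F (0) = 7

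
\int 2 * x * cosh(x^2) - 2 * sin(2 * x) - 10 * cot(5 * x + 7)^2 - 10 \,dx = cos(2*x) + 2*cot(5*x + 7) + sinh(x^2) + C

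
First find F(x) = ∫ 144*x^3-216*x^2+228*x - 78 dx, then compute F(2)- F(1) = 300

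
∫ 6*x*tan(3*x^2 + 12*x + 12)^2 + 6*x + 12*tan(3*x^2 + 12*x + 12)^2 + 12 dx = tan(3*(x + 2)^2) + C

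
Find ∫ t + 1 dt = t^2/2 + t + C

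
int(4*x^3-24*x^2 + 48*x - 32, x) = x^4 - 8*x^3 + 24*x^2 - 32*x + C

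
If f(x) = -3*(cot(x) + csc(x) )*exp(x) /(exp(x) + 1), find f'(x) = 3*(exp(x)*cos(x)/sin(x)^2 + exp(x)/sin(x)^2 - 1/tan(x) + sqrt(2)*cos(x + pi/4)/sin(x)^2 + sin(x)^(-2))*exp(x)/(exp(2*x) + 2*exp(x) + 1)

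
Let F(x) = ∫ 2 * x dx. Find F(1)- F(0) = 1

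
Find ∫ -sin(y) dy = cos(y) + C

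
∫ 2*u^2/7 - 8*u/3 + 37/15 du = 2*u^3/21 - 4*u^2/3 + 37*u/15 + C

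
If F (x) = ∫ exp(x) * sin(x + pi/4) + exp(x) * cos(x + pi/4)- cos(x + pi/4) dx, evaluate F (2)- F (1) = (1 - E)*sin(pi/4 + 1) + (-1 + exp(2))*sin(pi/4 + 2)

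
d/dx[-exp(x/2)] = -exp(x/2)/2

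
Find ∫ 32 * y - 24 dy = 16*y^2 - 24*y + C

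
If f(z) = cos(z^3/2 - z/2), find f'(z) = (1 - 3*z^2)*sin(z*(z^2 - 1)/2)/2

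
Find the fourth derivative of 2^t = 2^t*log(2)^4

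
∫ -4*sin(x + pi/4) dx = 4*cos(x + pi/4) + C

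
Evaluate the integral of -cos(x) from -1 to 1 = -2*sin(1)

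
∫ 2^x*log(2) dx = 2^x + C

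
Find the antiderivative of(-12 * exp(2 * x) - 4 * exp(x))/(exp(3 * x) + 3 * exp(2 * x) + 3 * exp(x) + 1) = (-7*exp(2*x) - 2*exp(x) + 1)/(exp(2*x) + 2*exp(x) + 1) + C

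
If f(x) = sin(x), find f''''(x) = sin(x)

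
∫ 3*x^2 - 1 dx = x^3 - x + C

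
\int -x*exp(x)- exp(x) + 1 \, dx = x*(1 - exp(x)) + C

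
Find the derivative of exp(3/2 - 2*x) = -2*exp(3/2 - 2*x)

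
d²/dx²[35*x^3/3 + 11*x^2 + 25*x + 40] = 70*x + 22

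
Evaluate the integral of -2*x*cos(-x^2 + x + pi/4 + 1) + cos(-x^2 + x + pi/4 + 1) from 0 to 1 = 0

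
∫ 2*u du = u^2 + C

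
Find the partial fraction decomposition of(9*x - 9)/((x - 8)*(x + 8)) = 81/(16*(x + 8)) + 63/(16*(x - 8))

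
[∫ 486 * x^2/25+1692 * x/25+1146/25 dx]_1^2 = 4818/25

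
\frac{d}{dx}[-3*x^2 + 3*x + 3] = 3 - 6*x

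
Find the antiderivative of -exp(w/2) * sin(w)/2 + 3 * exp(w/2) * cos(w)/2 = sqrt(2)*exp(w/2)*sin(w + pi/4) + C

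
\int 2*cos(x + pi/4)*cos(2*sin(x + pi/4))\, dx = sin(2*sin(x + pi/4)) + C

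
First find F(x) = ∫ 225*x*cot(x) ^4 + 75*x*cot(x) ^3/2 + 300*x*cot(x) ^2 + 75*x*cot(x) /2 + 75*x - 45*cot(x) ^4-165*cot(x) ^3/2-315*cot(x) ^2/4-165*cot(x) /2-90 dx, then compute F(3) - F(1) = -105/(2*sin(3)^2) - 225/2 + 15/sin(1)^2 + 60*cos(1)/sin(1)^3 - 210*cos(3)/sin(3)^3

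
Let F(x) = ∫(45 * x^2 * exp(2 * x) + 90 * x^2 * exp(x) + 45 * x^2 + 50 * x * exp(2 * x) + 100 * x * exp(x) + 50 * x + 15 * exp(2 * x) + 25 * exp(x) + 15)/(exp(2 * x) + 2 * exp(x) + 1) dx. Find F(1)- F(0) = -5*E/(1 + E) + 115/2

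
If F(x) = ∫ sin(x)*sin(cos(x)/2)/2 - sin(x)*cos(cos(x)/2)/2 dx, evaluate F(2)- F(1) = sqrt(2)*(-sin((2*cos(1) + pi)/4) + sin((2*cos(2) + pi)/4))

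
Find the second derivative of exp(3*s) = 9*exp(3*s)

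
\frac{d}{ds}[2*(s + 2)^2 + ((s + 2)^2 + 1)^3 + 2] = 6*s^5 + 60*s^4 + 252*s^3 + 552*s^2 + 634*s + 308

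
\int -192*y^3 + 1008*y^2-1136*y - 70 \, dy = -48*y^4 + 336*y^3 - 568*y^2 - 70*y + C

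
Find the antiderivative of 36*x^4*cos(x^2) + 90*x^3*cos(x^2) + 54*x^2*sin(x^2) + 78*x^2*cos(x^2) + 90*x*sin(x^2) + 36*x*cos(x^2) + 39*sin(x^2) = 3*(2*x + 3)*(3*x^2 + 3*x + 2)*sin(x^2) + C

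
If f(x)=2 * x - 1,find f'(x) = 2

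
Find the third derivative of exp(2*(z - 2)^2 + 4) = 64*z^3*exp(2*z^2 - 8*z + 12) - 384*z^2*exp(2*z^2 - 8*z + 12) + 816*z*exp(2*z^2 - 8*z + 12) - 608*exp(2*z^2 - 8*z + 12)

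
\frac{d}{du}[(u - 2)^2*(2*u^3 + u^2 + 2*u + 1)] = 10*u^4 - 28*u^3 + 18*u^2 - 6*u + 4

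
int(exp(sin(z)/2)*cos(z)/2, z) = exp(sin(z)/2) + C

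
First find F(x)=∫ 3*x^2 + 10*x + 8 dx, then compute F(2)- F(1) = 30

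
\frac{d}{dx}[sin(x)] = cos(x)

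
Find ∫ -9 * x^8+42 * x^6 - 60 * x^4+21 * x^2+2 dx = -x^9 + 6*x^7 - 12*x^5 + 7*x^3 + 2*x + C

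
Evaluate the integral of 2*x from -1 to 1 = 0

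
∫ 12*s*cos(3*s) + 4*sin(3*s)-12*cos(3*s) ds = (4*s - 4)*sin(3*s) + C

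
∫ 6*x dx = 3*x^2 + C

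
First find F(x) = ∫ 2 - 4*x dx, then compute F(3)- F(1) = -12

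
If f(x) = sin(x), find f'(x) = cos(x)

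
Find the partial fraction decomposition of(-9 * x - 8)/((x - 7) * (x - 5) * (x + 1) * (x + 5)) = -37/(480*(x + 5)) + 1/(192*(x + 1)) + 53/(120*(x - 5)) - 71/(192*(x - 7))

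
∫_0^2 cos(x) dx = sin(2)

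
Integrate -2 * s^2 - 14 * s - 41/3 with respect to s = -2*s^3/3 - 7*s^2 - 41*s/3 + C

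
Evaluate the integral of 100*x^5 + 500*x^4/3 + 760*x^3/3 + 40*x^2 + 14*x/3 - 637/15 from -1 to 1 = 42/5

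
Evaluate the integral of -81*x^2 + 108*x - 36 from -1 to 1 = -126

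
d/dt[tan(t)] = cos(t)^(-2)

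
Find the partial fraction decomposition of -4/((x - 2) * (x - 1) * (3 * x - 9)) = -2/(3*(x - 1)) + 4/(3*(x - 2)) - 2/(3*(x - 3))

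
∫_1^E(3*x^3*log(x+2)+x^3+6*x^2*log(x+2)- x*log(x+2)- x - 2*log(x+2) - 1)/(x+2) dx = log(3) + (-E - 1 + exp(3))*log(2 + E)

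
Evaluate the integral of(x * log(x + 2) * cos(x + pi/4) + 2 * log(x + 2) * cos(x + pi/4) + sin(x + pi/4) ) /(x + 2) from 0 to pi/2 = -sqrt(2)*log(2)/2 + sqrt(2)*log(pi/2 + 2)/2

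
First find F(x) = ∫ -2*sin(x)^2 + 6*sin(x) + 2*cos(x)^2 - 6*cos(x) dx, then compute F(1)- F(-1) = 4*(-3 + cos(1))*sin(1)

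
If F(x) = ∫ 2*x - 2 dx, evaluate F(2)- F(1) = 1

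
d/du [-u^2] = -2*u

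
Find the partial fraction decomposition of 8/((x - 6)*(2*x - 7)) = -16/(5*(2*x - 7)) + 8/(5*(x - 6))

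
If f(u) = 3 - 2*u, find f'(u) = -2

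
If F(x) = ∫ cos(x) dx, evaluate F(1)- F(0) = sin(1)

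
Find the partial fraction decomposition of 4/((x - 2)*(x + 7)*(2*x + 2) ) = 1/(27*(x + 7)) - 1/(9*(x + 1)) + 2/(27*(x - 2))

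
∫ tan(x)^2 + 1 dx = tan(x) + C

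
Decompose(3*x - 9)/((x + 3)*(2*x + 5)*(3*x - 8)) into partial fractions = -9/(527*(3*x - 8)) + 66/(31*(2*x + 5)) - 18/(17*(x + 3))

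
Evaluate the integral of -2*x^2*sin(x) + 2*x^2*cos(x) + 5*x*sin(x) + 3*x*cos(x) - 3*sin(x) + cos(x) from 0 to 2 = 8*cos(2) - 2 + 8*sin(2)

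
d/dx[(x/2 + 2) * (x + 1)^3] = 2*x^3 + 21*x^2/2 + 15*x + 13/2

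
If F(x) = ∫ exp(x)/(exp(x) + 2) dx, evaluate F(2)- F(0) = -log(3) + log(2 + exp(2))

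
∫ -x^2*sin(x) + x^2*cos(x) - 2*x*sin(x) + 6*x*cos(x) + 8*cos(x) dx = sqrt(2)*(x + 2)^2*sin(x + pi/4) + C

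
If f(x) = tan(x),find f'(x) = cos(x)^(-2)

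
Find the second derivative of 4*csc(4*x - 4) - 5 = 128*cot(4*x - 4)^2*csc(4*x - 4) + 64*csc(4*x - 4)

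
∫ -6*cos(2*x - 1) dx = -3*sin(2*x - 1) + C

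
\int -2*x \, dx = -x^2 + C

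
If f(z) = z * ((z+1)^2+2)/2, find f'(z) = 3*z^2/2 + 2*z + 3/2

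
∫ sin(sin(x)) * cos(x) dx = -cos(sin(x)) + C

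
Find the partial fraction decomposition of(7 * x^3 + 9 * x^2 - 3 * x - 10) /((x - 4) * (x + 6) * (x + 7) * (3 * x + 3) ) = 1949/(198*(x + 7)) - 118/(15*(x + 6)) + 1/(90*(x + 1)) + 19/(55*(x - 4))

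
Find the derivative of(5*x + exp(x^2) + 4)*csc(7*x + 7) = 2*x*exp(x^2)*csc(7*x + 7) - 35*x*cot(7*x + 7)*csc(7*x + 7) - 7*exp(x^2)*cot(7*x + 7)*csc(7*x + 7) - 28*cot(7*x + 7)*csc(7*x + 7) + 5*csc(7*x + 7)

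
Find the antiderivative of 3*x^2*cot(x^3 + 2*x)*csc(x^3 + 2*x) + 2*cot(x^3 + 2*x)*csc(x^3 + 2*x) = -csc(x*(x^2 + 2)) + C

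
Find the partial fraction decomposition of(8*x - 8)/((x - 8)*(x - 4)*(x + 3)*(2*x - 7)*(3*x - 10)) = -54/(19*(3*x - 10)) + 320/(117*(2*x - 7)) - 32/(19019*(x + 3)) - 3/(7*(x - 4)) + 1/(99*(x - 8))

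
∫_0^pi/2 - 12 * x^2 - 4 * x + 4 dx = -pi^3/2 - pi^2/2 + 2*pi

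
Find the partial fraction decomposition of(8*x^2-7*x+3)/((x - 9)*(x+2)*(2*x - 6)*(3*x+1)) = 3/(50*(3*x + 1)) - 49/(550*(x + 2)) - 9/(100*(x - 3)) + 7/(44*(x - 9))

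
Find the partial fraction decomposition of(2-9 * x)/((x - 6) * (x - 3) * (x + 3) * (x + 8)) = -37/(385*(x + 8)) + 29/(270*(x + 3)) + 25/(198*(x - 3)) - 26/(189*(x - 6))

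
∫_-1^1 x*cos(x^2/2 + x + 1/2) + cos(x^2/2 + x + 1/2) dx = sin(2)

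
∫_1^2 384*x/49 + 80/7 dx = 1136/49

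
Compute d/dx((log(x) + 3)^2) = (2*log(x) + 6)/x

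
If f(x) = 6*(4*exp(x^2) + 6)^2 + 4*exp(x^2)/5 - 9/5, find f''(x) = 1536*x^2*exp(2*x^2) + 5776*x^2*exp(x^2)/5 + 384*exp(2*x^2) + 2888*exp(x^2)/5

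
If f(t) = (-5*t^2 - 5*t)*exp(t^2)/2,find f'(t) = -5*t^3*exp(t^2) - 5*t^2*exp(t^2) - 5*t*exp(t^2) - 5*exp(t^2)/2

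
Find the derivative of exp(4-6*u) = -6*exp(4 - 6*u)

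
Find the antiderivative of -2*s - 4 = -s^2 - 4*s + C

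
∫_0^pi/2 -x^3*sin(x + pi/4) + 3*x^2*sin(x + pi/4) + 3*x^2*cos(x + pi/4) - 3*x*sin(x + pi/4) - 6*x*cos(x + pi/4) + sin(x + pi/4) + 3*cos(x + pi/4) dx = -sqrt(2)*(-1 + pi/2)^3/2 + sqrt(2)/2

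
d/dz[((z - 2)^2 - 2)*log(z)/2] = (2*z^2*log(z) + z^2 - 4*z*log(z) - 4*z + 2)/(2*z)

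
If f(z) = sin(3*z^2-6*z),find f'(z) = 6*(z - 1)*cos(3*z*(z - 2))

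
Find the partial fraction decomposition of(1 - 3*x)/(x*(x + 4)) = -13/(4*(x + 4)) + 1/(4*x)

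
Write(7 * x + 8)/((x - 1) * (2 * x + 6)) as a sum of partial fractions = 13/(8*(x + 3)) + 15/(8*(x - 1))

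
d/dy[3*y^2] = 6*y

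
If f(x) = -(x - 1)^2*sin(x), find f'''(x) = x^2*cos(x) + 6*x*sin(x) - 2*x*cos(x) - 6*sin(x) - 5*cos(x)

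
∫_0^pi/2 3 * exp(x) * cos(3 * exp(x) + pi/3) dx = sin(pi/3 + 3*exp(pi/2)) - sin(pi/3 + 3)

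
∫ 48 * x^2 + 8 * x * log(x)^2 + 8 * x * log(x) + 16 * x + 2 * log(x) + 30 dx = 2*x*(8*x^2 + 2*x*log(x)^2 + 4*x + log(x) + 14) + C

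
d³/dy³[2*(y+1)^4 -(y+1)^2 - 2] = 48*y + 48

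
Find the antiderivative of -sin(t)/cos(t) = log(cos(t)) + C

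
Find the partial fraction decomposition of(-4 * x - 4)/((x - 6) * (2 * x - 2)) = 4/(5*(x - 1)) - 14/(5*(x - 6))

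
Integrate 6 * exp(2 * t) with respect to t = 3*exp(2*t) + C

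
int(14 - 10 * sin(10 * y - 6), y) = 14*y + cos(10*y - 6) + C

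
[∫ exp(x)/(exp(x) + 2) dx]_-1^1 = -log(3*exp(-1) + 6) + log(6 + 3*E)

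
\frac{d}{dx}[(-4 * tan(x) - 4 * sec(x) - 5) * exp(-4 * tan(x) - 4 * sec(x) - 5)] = 16*(sqrt(2)*sin(x)*sin(x + pi/4) + sin(x) + sqrt(2)*sin(x + pi/4) + 1)*exp(-4*tan(x) - 5 - 4/cos(x))/cos(x)^3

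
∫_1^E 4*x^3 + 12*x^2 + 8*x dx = -9 + (-1 + (1 + E)^2)^2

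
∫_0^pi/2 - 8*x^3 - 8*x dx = -pi*(pi + pi^3/8)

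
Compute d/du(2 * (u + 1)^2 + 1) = 4*u + 4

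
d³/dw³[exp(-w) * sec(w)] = 2*(sin(w)/cos(w) + 3*sin(w)/cos(w)^3 + 1 - 3/cos(w)^2)*exp(-w)/cos(w)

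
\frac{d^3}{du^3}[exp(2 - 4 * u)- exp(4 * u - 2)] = (-64*exp(8*u - 4) - 64)*exp(2 - 4*u)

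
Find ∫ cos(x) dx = sin(x) + C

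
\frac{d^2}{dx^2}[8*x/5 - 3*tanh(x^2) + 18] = 6*(4*x^2*sinh(x^2)/cosh(x^2) - 1)/cosh(x^2)^2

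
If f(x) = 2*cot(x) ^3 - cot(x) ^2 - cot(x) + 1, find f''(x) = 24*cot(x)^5 - 6*cot(x)^4 + 34*cot(x)^3 - 8*cot(x)^2 + 10*cot(x) - 2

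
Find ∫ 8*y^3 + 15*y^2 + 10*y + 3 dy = 2*y^4 + 5*y^3 + 5*y^2 + 3*y + C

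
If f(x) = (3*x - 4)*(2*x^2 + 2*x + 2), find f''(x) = 36*x - 4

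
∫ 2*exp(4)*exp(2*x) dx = exp(2*x + 4) + C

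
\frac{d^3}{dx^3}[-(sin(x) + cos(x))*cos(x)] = 4*sqrt(2)*cos(2*x + pi/4)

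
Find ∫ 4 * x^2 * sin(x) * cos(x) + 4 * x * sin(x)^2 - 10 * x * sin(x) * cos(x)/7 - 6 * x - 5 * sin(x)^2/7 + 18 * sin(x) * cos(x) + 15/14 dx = (2*sin(x)^2 - 3)*(x^2 - 5*x/14 + 9/2) + C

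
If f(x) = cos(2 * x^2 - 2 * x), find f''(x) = -16*x^2*cos(2*x*(x - 1)) + 16*x*cos(2*x*(x - 1)) - 4*sqrt(2)*cos(-2*x^2 + 2*x + pi/4)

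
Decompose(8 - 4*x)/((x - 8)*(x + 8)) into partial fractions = -5/(2*(x + 8)) - 3/(2*(x - 8))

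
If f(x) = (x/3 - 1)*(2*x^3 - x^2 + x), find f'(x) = 8*x^3/3 - 7*x^2 + 8*x/3 - 1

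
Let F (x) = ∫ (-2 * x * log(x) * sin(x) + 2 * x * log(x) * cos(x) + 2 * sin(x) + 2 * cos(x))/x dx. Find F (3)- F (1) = 2*(cos(3) + sin(3))*log(3)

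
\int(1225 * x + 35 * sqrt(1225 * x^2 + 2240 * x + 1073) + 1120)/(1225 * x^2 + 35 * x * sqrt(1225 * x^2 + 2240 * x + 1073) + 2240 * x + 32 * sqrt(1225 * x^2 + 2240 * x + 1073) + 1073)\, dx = log(5*x + sqrt((35*x + 32)^2 + 49)/7 + 32/7) + C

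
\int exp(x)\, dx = exp(x) + C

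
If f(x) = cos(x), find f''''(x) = cos(x)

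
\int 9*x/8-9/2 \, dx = 9*x^2/16 - 9*x/2 + C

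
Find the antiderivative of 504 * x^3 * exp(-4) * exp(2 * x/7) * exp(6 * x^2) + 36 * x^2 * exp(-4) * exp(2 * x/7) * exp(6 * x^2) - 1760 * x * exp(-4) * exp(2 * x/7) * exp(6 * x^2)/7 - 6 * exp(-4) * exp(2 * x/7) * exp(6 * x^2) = 2*(21*x^2 + x - 14)*exp(6*x^2 + 2*x/7 - 4) + C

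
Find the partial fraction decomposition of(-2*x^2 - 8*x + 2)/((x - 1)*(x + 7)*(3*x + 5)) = -11/(16*(3*x + 5)) - 5/(16*(x + 7)) - 1/(8*(x - 1))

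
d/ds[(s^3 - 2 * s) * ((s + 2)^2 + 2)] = 5*s^4 + 16*s^3 + 12*s^2 - 16*s - 12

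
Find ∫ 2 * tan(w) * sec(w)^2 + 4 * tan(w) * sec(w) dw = (sec(w) + 2)^2 + C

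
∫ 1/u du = log(u) + C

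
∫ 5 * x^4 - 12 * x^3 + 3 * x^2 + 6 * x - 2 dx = x^5 - 3*x^4 + x^3 + 3*x^2 - 2*x + C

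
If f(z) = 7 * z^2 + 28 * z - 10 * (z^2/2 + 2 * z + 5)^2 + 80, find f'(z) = -10*z^3 - 60*z^2 - 166*z - 172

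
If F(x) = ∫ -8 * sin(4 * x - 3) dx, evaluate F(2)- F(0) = 2*cos(5) - 2*cos(3)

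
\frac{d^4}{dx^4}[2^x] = 2^x*log(2)^4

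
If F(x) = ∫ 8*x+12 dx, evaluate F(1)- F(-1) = 24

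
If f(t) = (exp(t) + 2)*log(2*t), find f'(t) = (t*exp(t)*log(t) + t*exp(t)*log(2) + exp(t) + 2)/t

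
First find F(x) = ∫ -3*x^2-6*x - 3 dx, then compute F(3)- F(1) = -56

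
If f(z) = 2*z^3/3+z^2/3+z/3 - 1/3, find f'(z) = 2*z^2 + 2*z/3 + 1/3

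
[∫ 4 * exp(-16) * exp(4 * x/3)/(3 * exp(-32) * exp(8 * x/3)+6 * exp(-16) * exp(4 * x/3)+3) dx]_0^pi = -exp(-16)/(exp(-16) + 1) + exp(-16 + 4*pi/3)/(exp(-16 + 4*pi/3) + 1)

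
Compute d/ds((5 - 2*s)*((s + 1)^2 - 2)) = -6*s^2 + 2*s + 12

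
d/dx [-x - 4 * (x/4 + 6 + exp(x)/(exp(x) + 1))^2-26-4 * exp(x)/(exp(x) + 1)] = (-x*exp(3*x) - 7*x*exp(2*x) - 7*x*exp(x) - x - 30*exp(3*x) - 206*exp(2*x) - 186*exp(x) - 26)/(2*exp(3*x) + 6*exp(2*x) + 6*exp(x) + 2)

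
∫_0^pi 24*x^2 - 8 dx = -8*pi + 8*pi^3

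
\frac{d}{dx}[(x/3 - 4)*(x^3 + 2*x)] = 4*x^3/3 - 12*x^2 + 4*x/3 - 8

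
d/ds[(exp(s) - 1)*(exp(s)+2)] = 2*exp(2*s) + exp(s)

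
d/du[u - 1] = 1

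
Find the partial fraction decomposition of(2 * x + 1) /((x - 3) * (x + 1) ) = 1/(4*(x + 1)) + 7/(4*(x - 3))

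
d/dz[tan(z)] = cos(z)^(-2)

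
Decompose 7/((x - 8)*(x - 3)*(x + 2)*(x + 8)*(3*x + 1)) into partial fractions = 567/(28750*(3*x + 1)) + 7/(24288*(x + 8)) - 7/(1500*(x + 2)) - 7/(2750*(x - 3)) + 7/(20000*(x - 8))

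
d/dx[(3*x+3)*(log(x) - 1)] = (3*x*log(x) + 3)/x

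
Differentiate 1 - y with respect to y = -1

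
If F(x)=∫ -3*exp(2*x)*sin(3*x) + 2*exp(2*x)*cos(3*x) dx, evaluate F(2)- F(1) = -exp(2)*cos(3) + exp(4)*cos(6)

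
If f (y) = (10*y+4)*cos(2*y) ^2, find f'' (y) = 80*y*sin(2*y)^2 - 80*y*cos(2*y)^2 + 32*sin(2*y)^2 - 40*sin(4*y) - 32*cos(2*y)^2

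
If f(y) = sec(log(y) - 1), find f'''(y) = (6*tan(log(y) - 1)^3*sec(log(y) - 1) - 6*tan(log(y) - 1)^2*sec(log(y) - 1) + 7*tan(log(y) - 1)*sec(log(y) - 1) - 3*sec(log(y) - 1))/y^3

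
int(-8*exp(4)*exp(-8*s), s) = exp(4 - 8*s) + C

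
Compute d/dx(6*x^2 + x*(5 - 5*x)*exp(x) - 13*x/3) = -5*x^2*exp(x) - 5*x*exp(x) + 12*x + 5*exp(x) - 13/3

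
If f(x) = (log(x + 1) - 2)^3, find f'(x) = (3*log(x + 1)^2 - 12*log(x + 1) + 12)/(x + 1)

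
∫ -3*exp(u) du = -3*exp(u) + C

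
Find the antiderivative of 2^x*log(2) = 2^x + C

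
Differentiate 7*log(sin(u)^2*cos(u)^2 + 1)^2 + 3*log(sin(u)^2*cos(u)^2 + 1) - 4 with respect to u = (7*log(-(1 - cos(2*u))^2/4 - cos(2*u)/2 + 3/2) + 3/2)*sin(4*u)/(9/8 - cos(4*u)/8)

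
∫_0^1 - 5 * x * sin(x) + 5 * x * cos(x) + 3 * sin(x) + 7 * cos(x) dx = -2 + 7*cos(1) + 7*sin(1)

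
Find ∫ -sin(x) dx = cos(x) + C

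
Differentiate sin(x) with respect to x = cos(x)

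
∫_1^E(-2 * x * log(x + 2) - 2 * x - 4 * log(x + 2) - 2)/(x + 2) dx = (-2*E - 2)*log(2 + E) + 4*log(3)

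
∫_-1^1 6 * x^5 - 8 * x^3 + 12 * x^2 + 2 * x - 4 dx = 0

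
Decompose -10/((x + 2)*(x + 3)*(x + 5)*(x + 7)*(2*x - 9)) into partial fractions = -32/(17043*(2*x - 9)) - 1/(92*(x + 7)) + 5/(114*(x + 5)) - 1/(12*(x + 3)) + 2/(39*(x + 2))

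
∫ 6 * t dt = 3*t^2 + C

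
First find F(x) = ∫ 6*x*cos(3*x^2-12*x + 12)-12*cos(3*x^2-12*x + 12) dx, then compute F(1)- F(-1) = -sin(27) + sin(3)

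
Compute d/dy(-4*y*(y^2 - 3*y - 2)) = -12*y^2 + 24*y + 8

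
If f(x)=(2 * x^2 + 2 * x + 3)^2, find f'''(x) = 96*x + 48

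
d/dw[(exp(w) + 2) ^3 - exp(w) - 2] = 3*exp(3*w) + 12*exp(2*w) + 11*exp(w)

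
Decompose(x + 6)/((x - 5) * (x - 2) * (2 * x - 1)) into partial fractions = 26/(27*(2*x - 1)) - 8/(9*(x - 2)) + 11/(27*(x - 5))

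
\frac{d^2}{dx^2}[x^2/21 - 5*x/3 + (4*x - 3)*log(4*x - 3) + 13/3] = (8*x + 330)/(84*x - 63)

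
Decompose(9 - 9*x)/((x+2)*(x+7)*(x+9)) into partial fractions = 45/(7*(x + 9)) - 36/(5*(x + 7)) + 27/(35*(x + 2))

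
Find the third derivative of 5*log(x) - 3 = 10/x^3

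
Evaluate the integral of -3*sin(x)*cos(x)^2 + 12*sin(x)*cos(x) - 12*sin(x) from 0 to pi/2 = -7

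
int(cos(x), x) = sin(x) + C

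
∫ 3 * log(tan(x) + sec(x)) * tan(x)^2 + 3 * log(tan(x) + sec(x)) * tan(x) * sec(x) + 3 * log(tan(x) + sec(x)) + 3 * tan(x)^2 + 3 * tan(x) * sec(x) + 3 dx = 3*(tan(x) + sec(x))*log(tan(x) + sec(x)) + C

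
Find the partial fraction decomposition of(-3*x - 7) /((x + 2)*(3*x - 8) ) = -45/(14*(3*x - 8)) + 1/(14*(x + 2))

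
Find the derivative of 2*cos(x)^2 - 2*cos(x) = 2*sin(x) - 2*sin(2*x)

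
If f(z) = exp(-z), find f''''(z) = exp(-z)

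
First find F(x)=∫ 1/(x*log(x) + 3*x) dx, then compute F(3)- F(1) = -log(3) + log(log(3) + 3)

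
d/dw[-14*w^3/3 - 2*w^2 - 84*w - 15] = -14*w^2 - 4*w - 84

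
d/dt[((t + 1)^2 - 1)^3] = 6*t^5 + 30*t^4 + 48*t^3 + 24*t^2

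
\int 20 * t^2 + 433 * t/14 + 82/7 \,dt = 20*t^3/3 + 433*t^2/28 + 82*t/7 + C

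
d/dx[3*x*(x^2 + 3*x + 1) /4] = 9*x^2/4 + 9*x/2 + 3/4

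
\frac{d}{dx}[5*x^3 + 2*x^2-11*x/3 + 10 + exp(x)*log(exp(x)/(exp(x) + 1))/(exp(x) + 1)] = (45*x^2*exp(2*x) + 90*x^2*exp(x) + 45*x^2 + 12*x*exp(2*x) + 24*x*exp(x) + 12*x + 3*(x - log(exp(x) + 1))*exp(x) - 11*exp(2*x) - 19*exp(x) - 11)/(3*exp(2*x) + 6*exp(x) + 3)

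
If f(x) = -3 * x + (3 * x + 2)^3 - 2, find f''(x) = 162*x + 108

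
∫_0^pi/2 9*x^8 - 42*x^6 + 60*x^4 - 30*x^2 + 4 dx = -pi^3/4 + (-pi + pi^3/8)^3 + 2*pi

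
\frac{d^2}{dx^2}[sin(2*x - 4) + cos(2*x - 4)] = -4*sin(2*x - 4) - 4*cos(2*x - 4)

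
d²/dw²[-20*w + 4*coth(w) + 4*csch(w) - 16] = 4*(cosh(w) + 1)^2/sinh(w)^3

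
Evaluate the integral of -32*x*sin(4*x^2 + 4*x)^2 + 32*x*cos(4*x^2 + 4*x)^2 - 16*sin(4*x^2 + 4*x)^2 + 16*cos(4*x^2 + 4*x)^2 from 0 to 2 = 2*sin(48)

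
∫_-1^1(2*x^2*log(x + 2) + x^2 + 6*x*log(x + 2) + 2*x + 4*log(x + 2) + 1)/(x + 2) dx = 4*log(3)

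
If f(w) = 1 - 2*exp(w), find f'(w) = -2*exp(w)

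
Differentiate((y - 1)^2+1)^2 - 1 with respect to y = 4*y^3 - 12*y^2 + 16*y - 8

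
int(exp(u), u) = exp(u) + C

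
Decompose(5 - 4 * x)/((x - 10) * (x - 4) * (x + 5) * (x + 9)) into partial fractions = -41/(988*(x + 9)) + 5/(108*(x + 5)) + 11/(702*(x - 4)) - 7/(342*(x - 10))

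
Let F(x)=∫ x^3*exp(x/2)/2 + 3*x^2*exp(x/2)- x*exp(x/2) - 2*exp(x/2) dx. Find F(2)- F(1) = exp(1/2) + 4*E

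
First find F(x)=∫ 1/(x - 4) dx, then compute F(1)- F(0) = -log(8) + log(6)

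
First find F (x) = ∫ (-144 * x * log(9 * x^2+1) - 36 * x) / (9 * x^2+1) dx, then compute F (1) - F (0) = -4*log(10)^2 - 2*log(10)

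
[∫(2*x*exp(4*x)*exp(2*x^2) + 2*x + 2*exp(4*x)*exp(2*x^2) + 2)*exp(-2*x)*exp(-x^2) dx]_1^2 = -exp(3) - exp(-8) + exp(-3) + exp(8)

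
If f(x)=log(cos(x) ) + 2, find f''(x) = -1/cos(x)^2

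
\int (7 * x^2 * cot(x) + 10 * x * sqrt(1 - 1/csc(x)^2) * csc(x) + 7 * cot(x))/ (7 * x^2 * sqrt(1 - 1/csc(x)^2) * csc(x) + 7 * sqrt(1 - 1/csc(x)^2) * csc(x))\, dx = 5*log(x^2 + 1)/7 + acsc(csc(x)) + C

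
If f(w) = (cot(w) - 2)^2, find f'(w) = 2*(2 - cos(w)/sin(w))/sin(w)^2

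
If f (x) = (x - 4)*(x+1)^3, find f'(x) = 4*x^3 - 3*x^2 - 18*x - 11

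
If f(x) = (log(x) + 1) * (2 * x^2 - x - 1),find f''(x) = (4*x^2*log(x) + 10*x^2 - x + 1)/x^2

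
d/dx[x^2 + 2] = 2*x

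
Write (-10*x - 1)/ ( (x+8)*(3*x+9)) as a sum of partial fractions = -79/(15*(x + 8)) + 29/(15*(x + 3))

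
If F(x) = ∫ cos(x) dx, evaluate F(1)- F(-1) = 2*sin(1)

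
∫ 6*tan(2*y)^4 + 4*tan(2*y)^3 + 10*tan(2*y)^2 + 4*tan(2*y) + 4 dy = (tan(2*y)^2 + tan(2*y) + 2)*tan(2*y) + C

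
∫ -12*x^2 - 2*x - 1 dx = -4*x^3 - x^2 - x + C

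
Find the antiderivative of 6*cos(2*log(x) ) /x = 3*sin(2*log(x)) + C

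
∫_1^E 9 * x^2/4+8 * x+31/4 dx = -35/2 + (1 + 3*E/4)*(1 + (2 + E)^2)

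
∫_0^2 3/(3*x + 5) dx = -log(5) + log(11)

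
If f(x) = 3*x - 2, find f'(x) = 3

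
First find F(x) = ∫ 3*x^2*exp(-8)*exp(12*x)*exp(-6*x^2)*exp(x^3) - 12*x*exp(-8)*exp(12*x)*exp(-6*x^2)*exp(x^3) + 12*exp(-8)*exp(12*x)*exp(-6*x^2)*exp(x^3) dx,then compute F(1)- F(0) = -exp(-8) + exp(-1)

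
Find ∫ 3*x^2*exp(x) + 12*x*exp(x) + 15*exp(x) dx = 3*((x + 1)^2 + 2)*exp(x) + C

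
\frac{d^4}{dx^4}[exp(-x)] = exp(-x)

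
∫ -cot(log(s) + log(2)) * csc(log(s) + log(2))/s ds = csc(log(2*s)) + C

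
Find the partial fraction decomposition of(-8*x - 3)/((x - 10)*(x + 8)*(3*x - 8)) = 219/(704*(3*x - 8)) + 61/(576*(x + 8)) - 83/(396*(x - 10))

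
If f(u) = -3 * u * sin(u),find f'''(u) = 3*u*cos(u) + 9*sin(u)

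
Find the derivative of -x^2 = -2*x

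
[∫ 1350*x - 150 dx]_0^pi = -12 + 30*pi + 3*(-2 + 15*pi)^2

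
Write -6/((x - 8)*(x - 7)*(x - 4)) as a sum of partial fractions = -1/(2*(x - 4)) + 2/(x - 7) - 3/(2*(x - 8))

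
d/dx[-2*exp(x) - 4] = -2*exp(x)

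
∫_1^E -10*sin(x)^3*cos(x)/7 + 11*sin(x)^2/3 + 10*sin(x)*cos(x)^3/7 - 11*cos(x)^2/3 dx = -5*(1 - cos(4))/56 + 5*(1 - cos(4*E))/56 - 11*sin(2*E)/6 + 11*sin(2)/6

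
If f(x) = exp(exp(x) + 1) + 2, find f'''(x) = exp(x + exp(x) + 1) + 3*exp(2*x + exp(x) + 1) + exp(3*x + exp(x) + 1)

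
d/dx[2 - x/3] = -1/3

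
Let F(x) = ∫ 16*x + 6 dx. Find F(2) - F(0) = 44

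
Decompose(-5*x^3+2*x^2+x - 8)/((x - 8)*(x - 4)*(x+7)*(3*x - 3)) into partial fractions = -899/(1980*(x + 7)) - 5/(252*(x - 1)) + 73/(99*(x - 4)) - 608/(315*(x - 8))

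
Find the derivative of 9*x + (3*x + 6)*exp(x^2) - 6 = 6*x^2*exp(x^2) + 12*x*exp(x^2) + 3*exp(x^2) + 9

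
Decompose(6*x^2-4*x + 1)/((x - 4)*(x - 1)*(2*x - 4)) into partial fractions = 1/(2*(x - 1)) - 17/(4*(x - 2)) + 27/(4*(x - 4))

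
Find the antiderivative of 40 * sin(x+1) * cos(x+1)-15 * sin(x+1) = 5*(3 - 4*cos(x + 1))*cos(x + 1) + C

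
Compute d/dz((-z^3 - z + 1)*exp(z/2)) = -z^3*exp(z/2)/2 - 3*z^2*exp(z/2) - z*exp(z/2)/2 - exp(z/2)/2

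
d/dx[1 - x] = -1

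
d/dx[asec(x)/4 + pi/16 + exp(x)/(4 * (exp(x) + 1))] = (x^2*sqrt(1 - 1/x^2)*exp(x) + exp(2*x) + 2*exp(x) + 1)/(4*x^2*sqrt(1 - 1/x^2)*exp(2*x) + 8*x^2*sqrt(1 - 1/x^2)*exp(x) + 4*x^2*sqrt(1 - 1/x^2))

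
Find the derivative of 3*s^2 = 6*s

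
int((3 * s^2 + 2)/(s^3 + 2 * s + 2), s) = log(s^3 + 2*s + 2) + C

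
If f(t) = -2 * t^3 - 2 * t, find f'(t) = -6*t^2 - 2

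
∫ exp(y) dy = exp(y) + C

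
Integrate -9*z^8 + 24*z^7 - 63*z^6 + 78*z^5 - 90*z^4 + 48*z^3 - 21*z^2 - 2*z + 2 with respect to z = -z^9 + 3*z^8 - 9*z^7 + 13*z^6 - 18*z^5 + 12*z^4 - 7*z^3 - z^2 + 2*z + C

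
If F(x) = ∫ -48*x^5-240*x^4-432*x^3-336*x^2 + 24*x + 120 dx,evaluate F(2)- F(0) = -4384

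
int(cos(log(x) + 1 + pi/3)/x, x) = sin(log(x) + 1 + pi/3) + C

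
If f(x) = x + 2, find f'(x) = 1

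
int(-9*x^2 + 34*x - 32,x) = -3*x^3 + 17*x^2 - 32*x + C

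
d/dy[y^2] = 2*y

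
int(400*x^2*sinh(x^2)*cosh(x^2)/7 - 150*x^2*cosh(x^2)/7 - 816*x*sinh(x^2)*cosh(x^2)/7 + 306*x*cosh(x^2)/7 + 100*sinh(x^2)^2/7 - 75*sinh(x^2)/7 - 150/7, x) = -(25*x - 51)*(3*sinh(x^2) - 2*cosh(2*x^2) + 8)/7 + C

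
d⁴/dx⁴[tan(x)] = 24*tan(x)^5 + 40*tan(x)^3 + 16*tan(x)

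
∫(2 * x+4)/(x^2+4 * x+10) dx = log((x + 2)^2 + 6) + C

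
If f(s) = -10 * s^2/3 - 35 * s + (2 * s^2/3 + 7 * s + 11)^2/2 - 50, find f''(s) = 8*s^2/3 + 28*s + 57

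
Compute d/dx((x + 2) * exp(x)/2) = x*exp(x)/2 + 3*exp(x)/2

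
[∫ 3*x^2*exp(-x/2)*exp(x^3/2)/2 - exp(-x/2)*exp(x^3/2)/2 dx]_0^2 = -1 + exp(3)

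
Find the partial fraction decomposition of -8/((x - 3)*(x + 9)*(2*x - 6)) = -1/(36*(x + 9)) + 1/(36*(x - 3)) - 1/(3*(x - 3)^2)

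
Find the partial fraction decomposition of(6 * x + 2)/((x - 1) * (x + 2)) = 10/(3*(x + 2)) + 8/(3*(x - 1))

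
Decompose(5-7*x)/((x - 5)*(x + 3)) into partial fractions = -13/(4*(x + 3)) - 15/(4*(x - 5))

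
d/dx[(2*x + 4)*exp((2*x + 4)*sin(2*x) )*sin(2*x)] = 2*(2*x^2*sin(4*x) + 8*x*sin(4*x) + 2*x*cos(2*x) - x*cos(4*x) + x + sin(2*x) + 8*sin(4*x) + 4*cos(2*x) - 2*cos(4*x) + 2)*exp(2*x*sin(2*x))*exp(4*sin(2*x))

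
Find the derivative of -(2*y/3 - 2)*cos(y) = 2*y*sin(y)/3 - 2*sin(y) - 2*cos(y)/3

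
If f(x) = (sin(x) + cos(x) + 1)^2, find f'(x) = 2*cos(2*x) + 2*sqrt(2)*cos(x + pi/4)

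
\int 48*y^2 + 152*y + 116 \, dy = 16*y^3 + 76*y^2 + 116*y + C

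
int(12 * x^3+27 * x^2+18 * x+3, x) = 3*x^4 + 9*x^3 + 9*x^2 + 3*x + C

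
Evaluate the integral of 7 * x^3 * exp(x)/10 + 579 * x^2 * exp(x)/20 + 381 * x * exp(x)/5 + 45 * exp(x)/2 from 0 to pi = pi*(6 + 7*pi)*(pi/10 + 15/4)*exp(pi)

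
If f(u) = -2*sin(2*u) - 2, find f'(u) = -4*cos(2*u)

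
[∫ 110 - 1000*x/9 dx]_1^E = -5*(4 - 10*E/3)^2 - 70*E/3 + 230/9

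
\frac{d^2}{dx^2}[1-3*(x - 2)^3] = 36 - 18*x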